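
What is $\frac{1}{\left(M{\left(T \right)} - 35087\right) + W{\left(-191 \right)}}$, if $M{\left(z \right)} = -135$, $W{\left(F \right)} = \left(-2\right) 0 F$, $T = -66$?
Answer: $- \frac{1}{35222} \approx -2.8391 \cdot 10^{-5}$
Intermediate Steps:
$W{\left(F \right)} = 0$ ($W{\left(F \right)} = 0 F = 0$)
$\frac{1}{\left(M{\left(T \right)} - 35087\right) + W{\left(-191 \right)}} = \frac{1}{\left(-135 - 35087\right) + 0} = \frac{1}{-35222 + 0} = \frac{1}{-35222} = - \frac{1}{35222}$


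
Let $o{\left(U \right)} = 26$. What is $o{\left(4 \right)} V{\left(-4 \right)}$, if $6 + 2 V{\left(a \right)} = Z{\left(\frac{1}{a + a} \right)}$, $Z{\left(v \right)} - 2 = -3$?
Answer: $-91$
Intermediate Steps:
$Z{\left(v \right)} = -1$ ($Z{\left(v \right)} = 2 - 3 = -1$)
$V{\left(a \right)} = - \frac{7}{2}$ ($V{\left(a \right)} = -3 + \frac{1}{2} \left(-1\right) = -3 - \frac{1}{2} = - \frac{7}{2}$)
$o{\left(4 \right)} V{\left(-4 \right)} = 26 \left(- \frac{7}{2}\right) = -91$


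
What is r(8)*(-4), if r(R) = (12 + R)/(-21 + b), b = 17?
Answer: 20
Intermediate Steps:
r(R) = -3 - R/4 (r(R) = (12 + R)/(-21 + 17) = (12 + R)/(-4) = (12 + R)*(-¼) = -3 - R/4)
r(8)*(-4) = (-3 - ¼*8)*(-4) = (-3 - 2)*(-4) = -5*(-4) = 20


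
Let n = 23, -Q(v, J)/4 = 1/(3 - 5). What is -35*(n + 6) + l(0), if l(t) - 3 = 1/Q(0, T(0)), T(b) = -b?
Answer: -2023/2 ≈ -1011.5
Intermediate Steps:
Q(v, J) = 2 (Q(v, J) = -4/(3 - 5) = -4/(-2) = -4*(-½) = 2)
l(t) = 7/2 (l(t) = 3 + 1/2 = 3 + ½ = 7/2)
-35*(n + 6) + l(0) = -35*(23 + 6) + 7/2 = -35*29 + 7/2 = -1015 + 7/2 = -2023/2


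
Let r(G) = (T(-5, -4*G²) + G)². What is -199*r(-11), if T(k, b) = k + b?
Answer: -49750000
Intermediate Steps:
T(k, b) = b + k
r(G) = (-5 + G - 4*G²)² (r(G) = ((-4*G² - 5) + G)² = ((-5 - 4*G²) + G)² = (-5 + G - 4*G²)²)
-199*r(-11) = -199*(5 - 1*(-11) + 4*(-11)²)² = -199*(5 + 11 + 4*121)² = -199*(5 + 11 + 484)² = -199*500² = -199*250000 = -49750000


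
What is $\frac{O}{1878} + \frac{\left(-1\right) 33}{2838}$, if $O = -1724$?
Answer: $- \frac{75071}{80754} \approx -0.92963$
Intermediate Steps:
$\frac{O}{1878} + \frac{\left(-1\right) 33}{2838} = - \frac{1724}{1878} + \frac{\left(-1\right) 33}{2838} = \left(-1724\right) \frac{1}{1878} - \frac{1}{86} = - \frac{862}{939} - \frac{1}{86} = - \frac{75071}{80754}$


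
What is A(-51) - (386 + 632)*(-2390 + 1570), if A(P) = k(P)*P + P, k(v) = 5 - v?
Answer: 831853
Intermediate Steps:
A(P) = P + P*(5 - P) (A(P) = (5 - P)*P + P = P*(5 - P) + P = P + P*(5 - P))
A(-51) - (386 + 632)*(-2390 + 1570) = -51*(6 - 1*(-51)) - (386 + 632)*(-2390 + 1570) = -51*(6 + 51) - 1018*(-820) = -51*57 - 1*(-834760) = -2907 + 834760 = 831853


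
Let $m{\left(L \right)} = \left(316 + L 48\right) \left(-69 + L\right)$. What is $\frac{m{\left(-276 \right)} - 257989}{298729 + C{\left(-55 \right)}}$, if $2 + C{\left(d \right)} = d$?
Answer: $\frac{382141}{27152} \approx 14.074$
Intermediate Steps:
$C{\left(d \right)} = -2 + d$
$m{\left(L \right)} = \left(-69 + L\right) \left(316 + 48 L\right)$ ($m{\left(L \right)} = \left(316 + 48 L\right) \left(-69 + L\right) = \left(-69 + L\right) \left(316 + 48 L\right)$)
$\frac{m{\left(-276 \right)} - 257989}{298729 + C{\left(-55 \right)}} = \frac{\left(-21804 - -826896 + 48 \left(-276\right)^{2}\right) - 257989}{298729 - 57} = \frac{\left(-21804 + 826896 + 48 \cdot 76176\right) - 257989}{298729 - 57} = \frac{\left(-21804 + 826896 + 3656448\right) - 257989}{298672} = \left(4461540 - 257989\right) \frac{1}{298672} = 4203551 \cdot \frac{1}{298672} = \frac{382141}{27152}$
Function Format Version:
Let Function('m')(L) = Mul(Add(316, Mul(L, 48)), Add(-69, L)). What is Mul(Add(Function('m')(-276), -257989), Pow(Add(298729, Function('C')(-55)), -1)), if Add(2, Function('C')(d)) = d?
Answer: Rational(382141, 27152) ≈ 14.074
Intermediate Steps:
Function('C')(d) = Add(-2, d)
Function('m')(L) = Mul(Add(-69, L), Add(316, Mul(48, L))) (Function('m')(L) = Mul(Add(316, Mul(48, L)), Add(-69, L)) = Mul(Add(-69, L), Add(316, Mul(48, L))))
Mul(Add(Function('m')(-276), -257989), Pow(Add(298729, Function('C')(-55)), -1)) = Mul(Add(Add(-21804, Mul(-2996, -276), Mul(48, Pow(-276, 2))), -257989), Pow(Add(298729, Add(-2, -55)), -1)) = Mul(Add(Add(-21804, 826896, Mul(48, 76176)), -257989), Pow(Add(298729, -57), -1)) = Mul(Add(Add(-21804, 826896, 3656448), -257989), Pow(298672, -1)) = Mul(Add(4461540, -257989), Rational(1, 298672)) = Mul(4203551, Rational(1, 298672)) = Rational(382141, 27152)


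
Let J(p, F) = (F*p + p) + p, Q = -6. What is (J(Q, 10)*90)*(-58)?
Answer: 375840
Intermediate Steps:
J(p, F) = 2*p + F*p (J(p, F) = (p + F*p) + p = 2*p + F*p)
(J(Q, 10)*90)*(-58) = (-6*(2 + 10)*90)*(-58) = (-6*12*90)*(-58) = -72*90*(-58) = -6480*(-58) = 375840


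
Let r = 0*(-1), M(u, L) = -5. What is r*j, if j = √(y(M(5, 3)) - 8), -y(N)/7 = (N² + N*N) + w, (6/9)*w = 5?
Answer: 0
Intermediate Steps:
w = 15/2 (w = (3/2)*5 = 15/2 ≈ 7.5000)
y(N) = -105/2 - 14*N² (y(N) = -7*((N² + N*N) + 15/2) = -7*((N² + N²) + 15/2) = -7*(2*N² + 15/2) = -7*(15/2 + 2*N²) = -105/2 - 14*N²)
j = I*√1642/2 (j = √((-105/2 - 14*(-5)²) - 8) = √((-105/2 - 14*25) - 8) = √((-105/2 - 350) - 8) = √(-805/2 - 8) = √(-821/2) = I*√1642/2 ≈ 20.261*I)
r = 0
r*j = 0*(I*√1642/2) = 0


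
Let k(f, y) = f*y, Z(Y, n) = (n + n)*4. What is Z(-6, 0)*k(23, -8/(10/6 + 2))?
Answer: 0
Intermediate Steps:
Z(Y, n) = 8*n (Z(Y, n) = (2*n)*4 = 8*n)
Z(-6, 0)*k(23, -8/(10/6 + 2)) = (8*0)*(23*(-8/(10/6 + 2))) = 0*(23*(-8/(10*(⅙) + 2))) = 0*(23*(-8/(5/3 + 2))) = 0*(23*(-8/11/3)) = 0*(23*(-8*3/11)) = 0*(23*(-24/11)) = 0*(-552/11) = 0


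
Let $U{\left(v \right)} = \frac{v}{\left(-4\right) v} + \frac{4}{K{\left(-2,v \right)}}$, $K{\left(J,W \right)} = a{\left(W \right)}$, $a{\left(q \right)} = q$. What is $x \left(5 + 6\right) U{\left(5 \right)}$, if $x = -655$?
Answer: $- \frac{15851}{4} \approx -3962.8$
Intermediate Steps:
$K{\left(J,W \right)} = W$
$U{\left(v \right)} = - \frac{1}{4} + \frac{4}{v}$ ($U{\left(v \right)} = \frac{v}{\left(-4\right) v} + \frac{4}{v} = v \left(- \frac{1}{4 v}\right) + \frac{4}{v} = - \frac{1}{4} + \frac{4}{v}$)
$x \left(5 + 6\right) U{\left(5 \right)} = - 655 \left(5 + 6\right) \frac{16 - 5}{4 \cdot 5} = - 655 \cdot 11 \cdot \frac{1}{4} \cdot \frac{1}{5} \left(16 - 5\right) = - 655 \cdot 11 \cdot \frac{1}{4} \cdot \frac{1}{5} \cdot 11 = - 655 \cdot 11 \cdot \frac{11}{20} = \left(-655\right) \frac{121}{20} = - \frac{15851}{4}$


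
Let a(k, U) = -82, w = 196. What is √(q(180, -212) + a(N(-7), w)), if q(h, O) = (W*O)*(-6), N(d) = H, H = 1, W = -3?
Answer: I*√3898 ≈ 62.434*I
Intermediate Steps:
N(d) = 1
q(h, O) = 18*O (q(h, O) = -3*O*(-6) = 18*O)
√(q(180, -212) + a(N(-7), w)) = √(18*(-212) - 82) = √(-3816 - 82) = √(-3898) = I*√3898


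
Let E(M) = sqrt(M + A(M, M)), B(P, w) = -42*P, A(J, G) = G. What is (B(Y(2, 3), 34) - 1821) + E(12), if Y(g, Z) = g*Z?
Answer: -2073 + 2*sqrt(6) ≈ -2068.1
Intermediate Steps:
Y(g, Z) = Z*g
E(M) = sqrt(2)*sqrt(M) (E(M) = sqrt(M + M) = sqrt(2*M) = sqrt(2)*sqrt(M))
(B(Y(2, 3), 34) - 1821) + E(12) = (-126*2 - 1821) + sqrt(2)*sqrt(12) = (-42*6 - 1821) + sqrt(2)*(2*sqrt(3)) = (-252 - 1821) + 2*sqrt(6) = -2073 + 2*sqrt(6)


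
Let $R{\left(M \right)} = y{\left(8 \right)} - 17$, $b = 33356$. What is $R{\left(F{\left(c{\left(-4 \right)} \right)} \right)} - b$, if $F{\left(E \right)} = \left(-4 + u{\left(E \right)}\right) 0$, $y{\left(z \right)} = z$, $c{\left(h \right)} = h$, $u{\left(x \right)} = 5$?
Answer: $-33365$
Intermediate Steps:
$F{\left(E \right)} = 0$ ($F{\left(E \right)} = \left(-4 + 5\right) 0 = 1 \cdot 0 = 0$)
$R{\left(M \right)} = -9$ ($R{\left(M \right)} = 8 - 17 = -9$)
$R{\left(F{\left(c{\left(-4 \right)} \right)} \right)} - b = -9 - 33356 = -33365$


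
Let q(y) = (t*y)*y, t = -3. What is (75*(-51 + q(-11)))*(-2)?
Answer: 62100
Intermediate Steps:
q(y) = -3*y² (q(y) = (-3*y)*y = -3*y²)
(75*(-51 + q(-11)))*(-2) = (75*(-51 - 3*(-11)²))*(-2) = (75*(-51 - 3*121))*(-2) = (75*(-51 - 363))*(-2) = (75*(-414))*(-2) = -31050*(-2) = 62100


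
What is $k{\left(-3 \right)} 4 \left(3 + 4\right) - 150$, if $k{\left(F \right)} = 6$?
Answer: $18$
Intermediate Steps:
$k{\left(-3 \right)} 4 \left(3 + 4\right) - 150 = 6 \cdot 4 \left(3 + 4\right) - 150 = 6 \cdot 4 \cdot 7 - 150 = 6 \cdot 28 - 150 = 168 - 150 = 18$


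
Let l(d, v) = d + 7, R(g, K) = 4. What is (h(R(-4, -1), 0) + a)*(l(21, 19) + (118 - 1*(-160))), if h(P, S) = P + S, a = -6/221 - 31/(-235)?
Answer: 3837258/3055 ≈ 1256.1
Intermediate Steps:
l(d, v) = 7 + d
a = 5441/51935 (a = -6*1/221 - 31*(-1/235) = -6/221 + 31/235 = 5441/51935 ≈ 0.10477)
(h(R(-4, -1), 0) + a)*(l(21, 19) + (118 - 1*(-160))) = ((4 + 0) + 5441/51935)*((7 + 21) + (118 - 1*(-160))) = (4 + 5441/51935)*(28 + (118 + 160)) = 213181*(28 + 278)/51935 = (213181/51935)*306 = 3837258/3055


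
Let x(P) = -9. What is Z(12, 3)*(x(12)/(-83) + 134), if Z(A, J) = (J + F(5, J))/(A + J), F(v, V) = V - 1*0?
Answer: 22262/415 ≈ 53.643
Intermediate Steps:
F(v, V) = V (F(v, V) = V + 0 = V)
Z(A, J) = 2*J/(A + J) (Z(A, J) = (J + J)/(A + J) = (2*J)/(A + J) = 2*J/(A + J))
Z(12, 3)*(x(12)/(-83) + 134) = (2*3/(12 + 3))*(-9/(-83) + 134) = (2*3/15)*(-9*(-1/83) + 134) = (2*3*(1/15))*(9/83 + 134) = (⅖)*(11131/83) = 22262/415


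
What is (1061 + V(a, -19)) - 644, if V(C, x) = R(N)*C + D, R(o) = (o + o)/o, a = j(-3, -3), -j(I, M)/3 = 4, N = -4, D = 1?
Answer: 394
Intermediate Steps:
j(I, M) = -12 (j(I, M) = -3*4 = -12)
a = -12
R(o) = 2 (R(o) = (2*o)/o = 2)
V(C, x) = 1 + 2*C (V(C, x) = 2*C + 1 = 1 + 2*C)
(1061 + V(a, -19)) - 644 = (1061 + (1 + 2*(-12))) - 644 = (1061 + (1 - 24)) - 644 = (1061 - 23) - 644 = 1038 - 644 = 394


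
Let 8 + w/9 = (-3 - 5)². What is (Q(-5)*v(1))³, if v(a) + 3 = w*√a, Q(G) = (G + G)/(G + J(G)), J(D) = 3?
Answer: 15718937625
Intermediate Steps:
w = 504 (w = -72 + 9*(-3 - 5)² = -72 + 9*(-8)² = -72 + 9*64 = -72 + 576 = 504)
Q(G) = 2*G/(3 + G) (Q(G) = (G + G)/(G + 3) = (2*G)/(3 + G) = 2*G/(3 + G))
v(a) = -3 + 504*√a
(Q(-5)*v(1))³ = ((2*(-5)/(3 - 5))*(-3 + 504*√1))³ = ((2*(-5)/(-2))*(-3 + 504*1))³ = ((2*(-5)*(-½))*(-3 + 504))³ = (5*501)³ = 2505³ = 15718937625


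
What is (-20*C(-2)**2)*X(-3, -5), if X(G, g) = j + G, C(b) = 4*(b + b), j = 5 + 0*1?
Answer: -10240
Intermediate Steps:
j = 5 (j = 5 + 0 = 5)
C(b) = 8*b (C(b) = 4*(2*b) = 8*b)
X(G, g) = 5 + G
(-20*C(-2)**2)*X(-3, -5) = (-20*(8*(-2))**2)*(5 - 3) = -20*(-16)**2*2 = -20*256*2 = -5120*2 = -10240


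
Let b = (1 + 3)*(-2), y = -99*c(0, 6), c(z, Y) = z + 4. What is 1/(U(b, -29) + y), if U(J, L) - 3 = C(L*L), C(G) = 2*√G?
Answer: -1/335 ≈ -0.0029851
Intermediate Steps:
c(z, Y) = 4 + z
y = -396 (y = -99*(4 + 0) = -99*4 = -396)
b = -8 (b = 4*(-2) = -8)
U(J, L) = 3 + 2*√(L²) (U(J, L) = 3 + 2*√(L*L) = 3 + 2*√(L²))
1/(U(b, -29) + y) = 1/((3 + 2*√((-29)²)) - 396) = 1/((3 + 2*√841) - 396) = 1/((3 + 2*29) - 396) = 1/((3 + 58) - 396) = 1/(61 - 396) = 1/(-335) = -1/335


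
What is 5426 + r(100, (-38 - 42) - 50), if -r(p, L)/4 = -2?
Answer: 5434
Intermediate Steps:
r(p, L) = 8 (r(p, L) = -4*(-2) = 8)
5426 + r(100, (-38 - 42) - 50) = 5426 + 8 = 5434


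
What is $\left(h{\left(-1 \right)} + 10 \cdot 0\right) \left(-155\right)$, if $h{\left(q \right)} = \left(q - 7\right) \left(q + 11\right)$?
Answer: $12400$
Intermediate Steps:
$h{\left(q \right)} = \left(-7 + q\right) \left(11 + q\right)$
$\left(h{\left(-1 \right)} + 10 \cdot 0\right) \left(-155\right) = \left(\left(-77 + \left(-1\right)^{2} + 4 \left(-1\right)\right) + 10 \cdot 0\right) \left(-155\right) = \left(\left(-77 + 1 - 4\right) + 0\right) \left(-155\right) = \left(-80 + 0\right) \left(-155\right) = \left(-80\right) \left(-155\right) = 12400$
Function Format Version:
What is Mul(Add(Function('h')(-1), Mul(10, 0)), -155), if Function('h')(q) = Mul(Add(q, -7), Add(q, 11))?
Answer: 12400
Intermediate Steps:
Function('h')(q) = Mul(Add(-7, q), Add(11, q))
Mul(Add(Function('h')(-1), Mul(10, 0)), -155) = Mul(Add(Add(-77, Pow(-1, 2), Mul(4, -1)), Mul(10, 0)), -155) = Mul(Add(Add(-77, 1, -4), 0), -155) = Mul(Add(-80, 0), -155) = Mul(-80, -155) = 12400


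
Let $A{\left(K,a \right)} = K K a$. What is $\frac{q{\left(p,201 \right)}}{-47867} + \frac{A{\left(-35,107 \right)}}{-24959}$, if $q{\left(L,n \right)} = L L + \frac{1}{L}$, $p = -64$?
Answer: $- \frac{408089516737}{76461596992} \approx -5.3372$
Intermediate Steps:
$A{\left(K,a \right)} = a K^{2}$ ($A{\left(K,a \right)} = K^{2} a = a K^{2}$)
$q{\left(L,n \right)} = \frac{1}{L} + L^{2}$ ($q{\left(L,n \right)} = L^{2} + \frac{1}{L} = \frac{1}{L} + L^{2}$)
$\frac{q{\left(p,201 \right)}}{-47867} + \frac{A{\left(-35,107 \right)}}{-24959} = \frac{\frac{1}{-64} \left(1 + \left(-64\right)^{3}\right)}{-47867} + \frac{107 \left(-35\right)^{2}}{-24959} = - \frac{1 - 262144}{64} \left(- \frac{1}{47867}\right) + 107 \cdot 1225 \left(- \frac{1}{24959}\right) = \left(- \frac{1}{64}\right) \left(-262143\right) \left(- \frac{1}{47867}\right) + 131075 \left(- \frac{1}{24959}\right) = \frac{262143}{64} \left(- \frac{1}{47867}\right) - \frac{131075}{24959} = - \frac{262143}{3063488} - \frac{131075}{24959} = - \frac{408089516737}{76461596992}$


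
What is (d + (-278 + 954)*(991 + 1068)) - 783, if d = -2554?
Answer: 1388547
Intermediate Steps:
(d + (-278 + 954)*(991 + 1068)) - 783 = (-2554 + (-278 + 954)*(991 + 1068)) - 783 = (-2554 + 676*2059) - 783 = (-2554 + 1391884) - 783 = 1389330 - 783 = 1388547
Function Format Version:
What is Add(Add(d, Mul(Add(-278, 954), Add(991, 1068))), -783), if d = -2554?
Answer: 1388547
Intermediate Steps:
Add(Add(d, Mul(Add(-278, 954), Add(991, 1068))), -783) = Add(Add(-2554, Mul(Add(-278, 954), Add(991, 1068))), -783) = Add(Add(-2554, Mul(676, 2059)), -783) = Add(Add(-2554, 1391884), -783) = Add(1389330, -783) = 1388547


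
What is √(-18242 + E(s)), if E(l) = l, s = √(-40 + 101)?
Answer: √(-18242 + √61) ≈ 135.03*I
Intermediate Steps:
s = √61 ≈ 7.8102
√(-18242 + E(s)) = √(-18242 + √61)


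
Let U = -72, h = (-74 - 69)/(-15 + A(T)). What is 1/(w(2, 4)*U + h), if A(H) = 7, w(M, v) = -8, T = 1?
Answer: 8/4751 ≈ 0.0016839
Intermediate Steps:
h = 143/8 (h = (-74 - 69)/(-15 + 7) = -143/(-8) = -143*(-⅛) = 143/8 ≈ 17.875)
1/(w(2, 4)*U + h) = 1/(-8*(-72) + 143/8) = 1/(576 + 143/8) = 1/(4751/8) = 8/4751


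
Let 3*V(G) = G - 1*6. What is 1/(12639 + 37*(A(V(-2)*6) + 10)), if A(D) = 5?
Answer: 1/13194 ≈ 7.5792e-5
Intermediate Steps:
V(G) = -2 + G/3 (V(G) = (G - 1*6)/3 = (G - 6)/3 = (-6 + G)/3 = -2 + G/3)
1/(12639 + 37*(A(V(-2)*6) + 10)) = 1/(12639 + 37*(5 + 10)) = 1/(12639 + 37*15) = 1/(12639 + 555) = 1/13194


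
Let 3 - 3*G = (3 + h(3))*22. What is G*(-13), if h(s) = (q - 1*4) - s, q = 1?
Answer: -299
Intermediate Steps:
h(s) = -3 - s (h(s) = (1 - 1*4) - s = (1 - 4) - s = -3 - s)
G = 23 (G = 1 - (3 + (-3 - 1*3))*22/3 = 1 - (3 + (-3 - 3))*22/3 = 1 - (3 - 6)*22/3 = 1 - (-1)*22 = 1 - ⅓*(-66) = 1 + 22 = 23)
G*(-13) = 23*(-13) = -299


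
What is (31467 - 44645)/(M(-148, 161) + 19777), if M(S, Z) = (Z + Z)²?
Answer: -13178/123461 ≈ -0.10674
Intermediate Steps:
M(S, Z) = 4*Z² (M(S, Z) = (2*Z)² = 4*Z²)
(31467 - 44645)/(M(-148, 161) + 19777) = (31467 - 44645)/(4*161² + 19777) = -13178/(4*25921 + 19777) = -13178/(103684 + 19777) = -13178/123461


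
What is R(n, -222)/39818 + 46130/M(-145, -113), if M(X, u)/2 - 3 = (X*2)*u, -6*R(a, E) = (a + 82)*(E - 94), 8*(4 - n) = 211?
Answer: 4085270333/5219821256 ≈ 0.78265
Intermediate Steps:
n = -179/8 (n = 4 - 1/8*211 = 4 - 211/8 = -179/8 ≈ -22.375)
R(a, E) = -(-94 + E)*(82 + a)/6 (R(a, E) = -(a + 82)*(E - 94)/6 = -(82 + a)*(-94 + E)/6 = -(-94 + E)*(82 + a)/6)
M(X, u) = 6 + 4*X*u (M(X, u) = 6 + 2*((X*2)*u) = 6 + 2*((2*X)*u) = 6 + 2*(2*X*u) = 6 + 4*X*u)
R(n, -222)/39818 + 46130/M(-145, -113) = (3854/3 - 41/3*(-222) + (47/3)*(-179/8) - 1/6*(-222)*(-179/8))/39818 + 46130/(6 + 4*(-145)*(-113)) = (3854/3 + 3034 - 8413/24 - 6623/8)*(1/39818) + 46130/(6 + 65540) = (12561/4)*(1/39818) + 46130/65546 = 12561/159272 + 46130*(1/65546) = 12561/159272 + 23065/32773 = 4085270333/5219821256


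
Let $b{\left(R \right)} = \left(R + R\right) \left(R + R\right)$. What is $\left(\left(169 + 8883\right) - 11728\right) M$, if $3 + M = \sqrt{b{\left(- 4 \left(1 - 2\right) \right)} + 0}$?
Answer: $-13380$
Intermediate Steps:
$b{\left(R \right)} = 4 R^{2}$ ($b{\left(R \right)} = 2 R 2 R = 4 R^{2}$)
$M = 5$ ($M = -3 + \sqrt{4 \left(- 4 \left(1 - 2\right)\right)^{2} + 0} = -3 + \sqrt{4 \left(\left(-4\right) \left(-1\right)\right)^{2} + 0} = -3 + \sqrt{4 \cdot 4^{2} + 0} = -3 + \sqrt{4 \cdot 16 + 0} = -3 + \sqrt{64 + 0} = -3 + \sqrt{64} = -3 + 8 = 5$)
$\left(\left(169 + 8883\right) - 11728\right) M = \left(\left(169 + 8883\right) - 11728\right) 5 = \left(9052 - 11728\right) 5 = \left(-2676\right) 5 = -13380$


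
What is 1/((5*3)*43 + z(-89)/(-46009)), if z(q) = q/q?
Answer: 46009/29675804 ≈ 0.0015504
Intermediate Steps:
z(q) = 1
1/((5*3)*43 + z(-89)/(-46009)) = 1/((5*3)*43 + 1/(-46009)) = 1/(15*43 + 1*(-1/46009)) = 1/(645 - 1/46009) = 1/(29675804/46009) = 46009/29675804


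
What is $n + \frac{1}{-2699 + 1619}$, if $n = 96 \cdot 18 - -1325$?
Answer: $\frac{3297239}{1080} \approx 3053.0$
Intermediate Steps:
$n = 3053$ ($n = 1728 + 1325 = 3053$)
$n + \frac{1}{-2699 + 1619} = 3053 + \frac{1}{-2699 + 1619} = 3053 + \frac{1}{-1080} = 3053 - \frac{1}{1080} = \frac{3297239}{1080}$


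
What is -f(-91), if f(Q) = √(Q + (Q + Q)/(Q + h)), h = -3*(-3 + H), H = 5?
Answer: -I*√838565/97 ≈ -9.4405*I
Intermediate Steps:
h = -6 (h = -3*(-3 + 5) = -3*2 = -6)
f(Q) = √(Q + 2*Q/(-6 + Q)) (f(Q) = √(Q + (Q + Q)/(Q - 6)) = √(Q + (2*Q)/(-6 + Q)) = √(Q + 2*Q/(-6 + Q)))
-f(-91) = -√(-91*(-4 - 91)/(-6 - 91)) = -√(-91*(-95)/(-97)) = -√(-91*(-1/97)*(-95)) = -√(-8645/97) = -I*√838565/97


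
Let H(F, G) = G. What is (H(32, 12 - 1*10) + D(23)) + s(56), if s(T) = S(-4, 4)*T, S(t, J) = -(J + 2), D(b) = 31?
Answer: -303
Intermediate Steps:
S(t, J) = -2 - J (S(t, J) = -(2 + J) = -2 - J)
s(T) = -6*T (s(T) = (-2 - 1*4)*T = (-2 - 4)*T = -6*T)
(H(32, 12 - 1*10) + D(23)) + s(56) = ((12 - 1*10) + 31) - 6*56 = ((12 - 10) + 31) - 336 = (2 + 31) - 336 = 33 - 336 = -303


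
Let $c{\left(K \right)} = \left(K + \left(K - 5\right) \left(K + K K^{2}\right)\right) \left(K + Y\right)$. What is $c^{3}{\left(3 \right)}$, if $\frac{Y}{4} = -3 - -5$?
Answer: $-246491883$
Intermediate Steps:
$Y = 8$ ($Y = 4 \left(-3 - -5\right) = 4 \left(-3 + 5\right) = 4 \cdot 2 = 8$)
$c{\left(K \right)} = \left(8 + K\right) \left(K + \left(-5 + K\right) \left(K + K^{3}\right)\right)$ ($c{\left(K \right)} = \left(K + \left(K - 5\right) \left(K + K K^{2}\right)\right) \left(K + 8\right) = \left(K + \left(-5 + K\right) \left(K + K^{3}\right)\right) \left(8 + K\right) = \left(8 + K\right) \left(K + \left(-5 + K\right) \left(K + K^{3}\right)\right)$)
$c^{3}{\left(3 \right)} = \left(3 \left(-32 + 3^{4} - 39 \cdot 3^{2} + 3 \cdot 3^{3} + 4 \cdot 3\right)\right)^{3} = \left(3 \left(-32 + 81 - 351 + 3 \cdot 27 + 12\right)\right)^{3} = \left(3 \left(-32 + 81 - 351 + 81 + 12\right)\right)^{3} = \left(3 \left(-209\right)\right)^{3} = \left(-627\right)^{3} = -246491883$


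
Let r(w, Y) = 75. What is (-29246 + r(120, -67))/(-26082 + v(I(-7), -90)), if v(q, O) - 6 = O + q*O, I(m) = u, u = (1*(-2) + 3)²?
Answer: 29171/26256 ≈ 1.1110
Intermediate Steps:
u = 1 (u = (-2 + 3)² = 1² = 1)
I(m) = 1
v(q, O) = 6 + O + O*q (v(q, O) = 6 + (O + q*O) = 6 + (O + O*q) = 6 + O + O*q)
(-29246 + r(120, -67))/(-26082 + v(I(-7), -90)) = (-29246 + 75)/(-26082 + (6 - 90 - 90*1)) = -29171/(-26082 + (6 - 90 - 90)) = -29171/(-26082 - 174) = -29171/(-26256) = -29171*(-1/26256) = 29171/26256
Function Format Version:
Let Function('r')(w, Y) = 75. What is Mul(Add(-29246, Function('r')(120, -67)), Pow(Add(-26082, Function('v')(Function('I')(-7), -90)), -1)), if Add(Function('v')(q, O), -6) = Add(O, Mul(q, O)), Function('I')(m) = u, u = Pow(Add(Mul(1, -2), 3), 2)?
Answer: Rational(29171, 26256) ≈ 1.1110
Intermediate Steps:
u = 1 (u = Pow(Add(-2, 3), 2) = Pow(1, 2) = 1)
Function('I')(m) = 1
Function('v')(q, O) = Add(6, O, Mul(O, q)) (Function('v')(q, O) = Add(6, Add(O, Mul(q, O))) = Add(6, Add(O, Mul(O, q))) = Add(6, O, Mul(O, q)))
Mul(Add(-29246, Function('r')(120, -67)), Pow(Add(-26082, Function('v')(Function('I')(-7), -90)), -1)) = Mul(Add(-29246, 75), Pow(Add(-26082, Add(6, -90, Mul(-90, 1))), -1)) = Mul(-29171, Pow(Add(-26082, Add(6, -90, -90)), -1)) = Mul(-29171, Pow(Add(-26082, -174), -1)) = Mul(-29171, Pow(-26256, -1)) = Mul(-29171, Rational(-1, 26256)) = Rational(29171, 26256)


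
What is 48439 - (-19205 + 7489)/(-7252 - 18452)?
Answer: 311266085/6426 ≈ 48439.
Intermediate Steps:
48439 - (-19205 + 7489)/(-7252 - 18452) = 48439 - (-11716)/(-25704) = 48439 - (-11716)*(-1)/25704 = 48439 - 1*2929/6426 = 48439 - 2929/6426 = 311266085/6426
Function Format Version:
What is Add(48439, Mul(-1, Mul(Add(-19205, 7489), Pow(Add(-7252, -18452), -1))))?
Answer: Rational(311266085, 6426) ≈ 48439.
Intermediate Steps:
Add(48439, Mul(-1, Mul(Add(-19205, 7489), Pow(Add(-7252, -18452), -1)))) = Add(48439, Mul(-1, Mul(-11716, Pow(-25704, -1)))) = Add(48439, Mul(-1, Mul(-11716, Rational(-1, 25704)))) = Add(48439, Mul(-1, Rational(2929, 6426))) = Add(48439, Rational(-2929, 6426)) = Rational(311266085, 6426)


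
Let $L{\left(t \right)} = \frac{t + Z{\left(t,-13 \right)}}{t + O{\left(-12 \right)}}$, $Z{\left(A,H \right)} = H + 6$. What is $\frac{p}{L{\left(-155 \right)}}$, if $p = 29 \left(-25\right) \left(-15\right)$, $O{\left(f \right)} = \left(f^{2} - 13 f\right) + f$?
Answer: $- \frac{482125}{54} \approx -8928.2$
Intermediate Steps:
$Z{\left(A,H \right)} = 6 + H$
$O{\left(f \right)} = f^{2} - 12 f$
$p = 10875$ ($p = \left(-725\right) \left(-15\right) = 10875$)
$L{\left(t \right)} = \frac{-7 + t}{288 + t}$ ($L{\left(t \right)} = \frac{t + \left(6 - 13\right)}{t - 12 \left(-12 - 12\right)} = \frac{t - 7}{t - -288} = \frac{-7 + t}{t + 288} = \frac{-7 + t}{288 + t}$)
$\frac{p}{L{\left(-155 \right)}} = \frac{10875}{\frac{1}{288 - 155} \left(-7 - 155\right)} = \frac{10875}{\frac{1}{133} \left(-162\right)} = \frac{10875}{- \frac{162}{133}} = 10875 \left(- \frac{133}{162}\right) = - \frac{482125}{54}$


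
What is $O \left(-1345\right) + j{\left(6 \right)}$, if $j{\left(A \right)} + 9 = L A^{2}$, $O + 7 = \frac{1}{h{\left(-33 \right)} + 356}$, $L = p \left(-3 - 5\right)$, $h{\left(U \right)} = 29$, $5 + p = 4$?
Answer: $\frac{746169}{77} \approx 9690.5$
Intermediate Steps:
$p = -1$ ($p = -5 + 4 = -1$)
$L = 8$ ($L = - (-3 - 5) = \left(-1\right) \left(-8\right) = 8$)
$O = - \frac{2694}{385}$ ($O = -7 + \frac{1}{29 + 356} = -7 + \frac{1}{385} = - \frac{2694}{385} \approx -6.9974$)
$j{\left(A \right)} = -9 + 8 A^{2}$
$O \left(-1345\right) + j{\left(6 \right)} = \left(- \frac{2694}{385}\right) \left(-1345\right) - \left(9 - 8 \cdot 6^{2}\right) = \frac{724686}{77} + \left(-9 + 8 \cdot 36\right) = \frac{724686}{77} + \left(-9 + 288\right) = \frac{724686}{77} + 279 = \frac{746169}{77}$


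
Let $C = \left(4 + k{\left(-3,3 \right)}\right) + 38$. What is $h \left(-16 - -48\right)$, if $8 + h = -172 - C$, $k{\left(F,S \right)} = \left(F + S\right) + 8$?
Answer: $-7360$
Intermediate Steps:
$k{\left(F,S \right)} = 8 + F + S$
$C = 50$ ($C = \left(4 + \left(8 - 3 + 3\right)\right) + 38 = \left(4 + 8\right) + 38 = 12 + 38 = 50$)
$h = -230$ ($h = -8 - 222 = -230$)
$h \left(-16 - -48\right) = - 230 \left(-16 - -48\right) = - 230 \left(-16 + 48\right) = \left(-230\right) 32 = -7360$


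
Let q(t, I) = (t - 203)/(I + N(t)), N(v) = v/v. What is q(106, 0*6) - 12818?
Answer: -12915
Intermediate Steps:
N(v) = 1
q(t, I) = (-203 + t)/(1 + I) (q(t, I) = (t - 203)/(I + 1) = (-203 + t)/(1 + I))
q(106, 0*6) - 12818 = (-203 + 106)/(1 + 0*6) - 12818 = -97/(1 + 0) - 12818 = -97/1 - 12818 = 1*(-97) - 12818 = -97 - 12818 = -12915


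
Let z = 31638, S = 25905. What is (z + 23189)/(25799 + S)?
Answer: 54827/51704 ≈ 1.0604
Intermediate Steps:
(z + 23189)/(25799 + S) = (31638 + 23189)/(25799 + 25905) = 54827/51704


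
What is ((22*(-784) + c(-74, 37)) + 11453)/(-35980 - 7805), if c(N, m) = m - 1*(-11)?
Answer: 821/6255 ≈ 0.13125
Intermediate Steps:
c(N, m) = 11 + m (c(N, m) = m + 11 = 11 + m)
((22*(-784) + c(-74, 37)) + 11453)/(-35980 - 7805) = ((22*(-784) + (11 + 37)) + 11453)/(-35980 - 7805) = ((-17248 + 48) + 11453)/(-43785) = (-17200 + 11453)*(-1/43785) = -5747*(-1/43785) = 821/6255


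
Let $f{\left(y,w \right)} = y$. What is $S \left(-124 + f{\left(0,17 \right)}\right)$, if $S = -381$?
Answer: $47244$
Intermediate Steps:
$S \left(-124 + f{\left(0,17 \right)}\right) = - 381 \left(-124 + 0\right) = \left(-381\right) \left(-124\right) = 47244$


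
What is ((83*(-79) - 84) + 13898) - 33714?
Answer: -26457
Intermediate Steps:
((83*(-79) - 84) + 13898) - 33714 = ((-6557 - 84) + 13898) - 33714 = (-6641 + 13898) - 33714 = 7257 - 33714 = -26457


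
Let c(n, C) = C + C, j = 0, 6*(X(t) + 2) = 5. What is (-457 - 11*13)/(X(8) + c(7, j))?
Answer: 3600/7 ≈ 514.29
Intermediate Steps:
X(t) = -7/6 (X(t) = -2 + (1/6)*5 = -2 + 5/6 = -7/6)
c(n, C) = 2*C
(-457 - 11*13)/(X(8) + c(7, j)) = (-457 - 11*13)/(-7/6 + 2*0) = (-457 - 143)/(-7/6 + 0) = -600/(-7/6) = -600*(-6/7) = 3600/7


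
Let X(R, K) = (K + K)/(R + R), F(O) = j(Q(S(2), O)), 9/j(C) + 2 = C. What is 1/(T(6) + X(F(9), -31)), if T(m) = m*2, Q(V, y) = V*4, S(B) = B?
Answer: -3/26 ≈ -0.11538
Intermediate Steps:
Q(V, y) = 4*V
j(C) = 9/(-2 + C)
F(O) = 3/2 (F(O) = 9/(-2 + 4*2) = 9/(-2 + 8) = 9/6 = 9*(⅙) = 3/2)
X(R, K) = K/R (X(R, K) = (2*K)/((2*R)) = (2*K)*(1/(2*R)) = K/R)
T(m) = 2*m
1/(T(6) + X(F(9), -31)) = 1/(2*6 - 31/3/2) = 1/(12 - 31*⅔) = 1/(12 - 62/3) = 1/(-26/3) = -3/26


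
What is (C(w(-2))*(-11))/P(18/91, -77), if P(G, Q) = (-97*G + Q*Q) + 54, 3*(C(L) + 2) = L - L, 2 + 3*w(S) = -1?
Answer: 182/49337 ≈ 0.0036889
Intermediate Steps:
w(S) = -1 (w(S) = -⅔ + (⅓)*(-1) = -⅔ - ⅓ = -1)
C(L) = -2 (C(L) = -2 + (L - L)/3 = -2 + (⅓)*0 = -2 + 0 = -2)
P(G, Q) = 54 + Q² - 97*G (P(G, Q) = (-97*G + Q²) + 54 = (Q² - 97*G) + 54 = 54 + Q² - 97*G)
(C(w(-2))*(-11))/P(18/91, -77) = (-2*(-11))/(54 + (-77)² - 1746/91) = 22/(54 + 5929 - 1746/91) = 22/(542707/91) = 22*(91/542707) = 182/49337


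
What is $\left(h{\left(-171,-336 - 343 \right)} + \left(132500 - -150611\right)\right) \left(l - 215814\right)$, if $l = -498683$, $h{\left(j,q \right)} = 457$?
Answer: $-202608485296$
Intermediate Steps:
$\left(h{\left(-171,-336 - 343 \right)} + \left(132500 - -150611\right)\right) \left(l - 215814\right) = \left(457 + \left(132500 - -150611\right)\right) \left(-498683 - 215814\right) = \left(457 + \left(132500 + 150611\right)\right) \left(-714497\right) = \left(457 + 283111\right) \left(-714497\right) = 283568 \left(-714497\right) = -202608485296$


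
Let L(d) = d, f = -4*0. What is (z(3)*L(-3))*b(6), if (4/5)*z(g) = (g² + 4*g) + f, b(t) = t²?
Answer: -2835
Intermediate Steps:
f = 0
z(g) = 5*g + 5*g²/4 (z(g) = 5*((g² + 4*g) + 0)/4 = 5*(g² + 4*g)/4 = 5*g + 5*g²/4)
(z(3)*L(-3))*b(6) = (((5/4)*3*(4 + 3))*(-3))*6² = (((5/4)*3*7)*(-3))*36 = ((105/4)*(-3))*36 = -315/4*36 = -2835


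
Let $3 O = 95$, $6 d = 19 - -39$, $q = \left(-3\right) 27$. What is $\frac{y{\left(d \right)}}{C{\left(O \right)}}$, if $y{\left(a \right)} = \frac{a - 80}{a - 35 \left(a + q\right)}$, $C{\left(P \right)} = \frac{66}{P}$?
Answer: $- \frac{20045}{1488762} \approx -0.013464$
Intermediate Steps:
$q = -81$
$d = \frac{29}{3}$ ($d = \frac{19 - -39}{6} = \frac{19 + 39}{6} = \frac{1}{6} \cdot 58 = \frac{29}{3} \approx 9.6667$)
$O = \frac{95}{3}$ ($O = \frac{1}{3} \cdot 95 = \frac{95}{3} \approx 31.667$)
$y{\left(a \right)} = \frac{-80 + a}{2835 - 34 a}$ ($y{\left(a \right)} = \frac{a - 80}{a - 35 \left(a - 81\right)} = \frac{-80 + a}{a - 35 \left(-81 + a\right)} = \frac{-80 + a}{a - \left(-2835 + 35 a\right)} = \frac{-80 + a}{2835 - 34 a}$)
$\frac{y{\left(d \right)}}{C{\left(O \right)}} = \frac{\frac{1}{-2835 + 34 \cdot \frac{29}{3}} \left(80 - \frac{29}{3}\right)}{66 \frac{1}{\frac{95}{3}}} = \frac{\frac{1}{-2835 + \frac{986}{3}} \left(80 - \frac{29}{3}\right)}{66 \cdot \frac{3}{95}} = \frac{\frac{1}{- \frac{7519}{3}} \cdot \frac{211}{3}}{\frac{198}{95}} = \left(- \frac{3}{7519}\right) \frac{211}{3} \cdot \frac{95}{198} = \left(- \frac{211}{7519}\right) \frac{95}{198} = - \frac{20045}{1488762}$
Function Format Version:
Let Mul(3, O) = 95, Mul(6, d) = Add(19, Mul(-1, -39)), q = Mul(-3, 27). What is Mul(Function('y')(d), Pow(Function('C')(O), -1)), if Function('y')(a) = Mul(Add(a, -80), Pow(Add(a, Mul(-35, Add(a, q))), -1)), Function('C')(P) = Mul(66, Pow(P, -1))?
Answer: Rational(-20045, 1488762) ≈ -0.013464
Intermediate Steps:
q = -81
d = Rational(29, 3) (d = Mul(Rational(1, 6), Add(19, Mul(-1, -39))) = Mul(Rational(1, 6), Add(19, 39)) = Mul(Rational(1, 6), 58) = Rational(29, 3) ≈ 9.6667)
O = Rational(95, 3) (O = Mul(Rational(1, 3), 95) = Rational(95, 3) ≈ 31.667)
Function('y')(a) = Mul(Pow(Add(2835, Mul(-34, a)), -1), Add(-80, a)) (Function('y')(a) = Mul(Add(a, -80), Pow(Add(a, Mul(-35, Add(a, -81))), -1)) = Mul(Add(-80, a), Pow(Add(a, Mul(-35, Add(-81, a))), -1)) = Mul(Add(-80, a), Pow(Add(a, Add(2835, Mul(-35, a))), -1)) = Mul(Add(-80, a), Pow(Add(2835, Mul(-34, a)), -1)) = Mul(Pow(Add(2835, Mul(-34, a)), -1), Add(-80, a)))
Mul(Function('y')(d), Pow(Function('C')(O), -1)) = Mul(Mul(Pow(Add(-2835, Mul(34, Rational(29, 3))), -1), Add(80, Mul(-1, Rational(29, 3)))), Pow(Mul(66, Pow(Rational(95, 3), -1)), -1)) = Mul(Mul(Pow(Add(-2835, Rational(986, 3)), -1), Add(80, Rational(-29, 3))), Pow(Mul(66, Rational(3, 95)), -1)) = Mul(Mul(Pow(Rational(-7519, 3), -1), Rational(211, 3)), Pow(Rational(198, 95), -1)) = Mul(Mul(Rational(-3, 7519), Rational(211, 3)), Rational(95, 198)) = Mul(Rational(-211, 7519), Rational(95, 198)) = Rational(-20045, 1488762)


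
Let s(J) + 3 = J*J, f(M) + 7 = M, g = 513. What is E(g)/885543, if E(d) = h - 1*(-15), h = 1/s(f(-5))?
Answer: 2116/124861563 ≈ 1.6947e-5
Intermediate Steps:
f(M) = -7 + M
s(J) = -3 + J² (s(J) = -3 + J*J = -3 + J²)
h = 1/141 (h = 1/(-3 + (-7 - 5)²) = 1/(-3 + (-12)²) = 1/(-3 + 144) = 1/141 ≈ 0.0070922)
E(d) = 2116/141 (E(d) = 1/141 - 1*(-15) = 1/141 + 15 = 2116/141)
E(g)/885543 = (2116/141)/885543 = (2116/141)*(1/885543) = 2116/124861563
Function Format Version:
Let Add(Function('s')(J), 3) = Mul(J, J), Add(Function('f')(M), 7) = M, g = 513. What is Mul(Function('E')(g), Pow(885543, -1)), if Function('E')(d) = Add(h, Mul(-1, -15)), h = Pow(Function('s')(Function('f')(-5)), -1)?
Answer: Rational(2116, 124861563) ≈ 1.6947e-5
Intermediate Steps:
Function('f')(M) = Add(-7, M)
Function('s')(J) = Add(-3, Pow(J, 2)) (Function('s')(J) = Add(-3, Mul(J, J)) = Add(-3, Pow(J, 2)))
h = Rational(1, 141) (h = Pow(Add(-3, Pow(Add(-7, -5), 2)), -1) = Pow(Add(-3, Pow(-12, 2)), -1) = Pow(Add(-3, 144), -1) = Pow(141, -1) = Rational(1, 141) ≈ 0.0070922)
Function('E')(d) = Rational(2116, 141) (Function('E')(d) = Add(Rational(1, 141), Mul(-1, -15)) = Add(Rational(1, 141), 15) = Rational(2116, 141))
Mul(Function('E')(g), Pow(885543, -1)) = Mul(Rational(2116, 141), Pow(885543, -1)) = Mul(Rational(2116, 141), Rational(1, 885543)) = Rational(2116, 124861563)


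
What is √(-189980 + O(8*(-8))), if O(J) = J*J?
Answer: 2*I*√46471 ≈ 431.14*I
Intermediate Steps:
O(J) = J²
√(-189980 + O(8*(-8))) = √(-189980 + (8*(-8))²) = √(-189980 + (-64)²) = √(-189980 + 4096) = √(-185884) = 2*I*√46471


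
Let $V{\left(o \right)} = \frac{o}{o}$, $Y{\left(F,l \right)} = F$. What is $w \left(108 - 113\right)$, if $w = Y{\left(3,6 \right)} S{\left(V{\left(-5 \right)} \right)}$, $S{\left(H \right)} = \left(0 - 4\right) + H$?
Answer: $45$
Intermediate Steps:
$V{\left(o \right)} = 1$
$S{\left(H \right)} = -4 + H$
$w = -9$ ($w = 3 \left(-4 + 1\right) = 3 \left(-3\right) = -9$)
$w \left(108 - 113\right) = - 9 \left(108 - 113\right) = \left(-9\right) \left(-5\right) = 45$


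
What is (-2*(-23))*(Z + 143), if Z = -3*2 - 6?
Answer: 6026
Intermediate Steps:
Z = -12 (Z = -6 - 6 = -12)
(-2*(-23))*(Z + 143) = (-2*(-23))*(-12 + 143) = 46*131 = 6026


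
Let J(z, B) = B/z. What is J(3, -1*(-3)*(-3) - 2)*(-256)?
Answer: 2816/3 ≈ 938.67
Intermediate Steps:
J(3, -1*(-3)*(-3) - 2)*(-256) = ((-1*(-3)*(-3) - 2)/3)*(-256) = ((3*(-3) - 2)*(⅓))*(-256) = ((-9 - 2)*(⅓))*(-256) = -11*⅓*(-256) = -11/3*(-256) = 2816/3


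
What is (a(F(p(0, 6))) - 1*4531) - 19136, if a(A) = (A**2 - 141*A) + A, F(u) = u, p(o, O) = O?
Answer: -24471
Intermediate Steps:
a(A) = A**2 - 140*A
(a(F(p(0, 6))) - 1*4531) - 19136 = (6*(-140 + 6) - 1*4531) - 19136 = (6*(-134) - 4531) - 19136 = (-804 - 4531) - 19136 = -5335 - 19136 = -24471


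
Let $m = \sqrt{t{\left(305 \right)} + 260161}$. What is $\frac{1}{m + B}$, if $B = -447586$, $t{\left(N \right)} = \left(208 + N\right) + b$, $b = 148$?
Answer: $- \frac{223793}{100166483287} - \frac{\sqrt{260822}}{200332966574} \approx -2.2368 \cdot 10^{-6}$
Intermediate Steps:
$t{\left(N \right)} = 356 + N$ ($t{\left(N \right)} = \left(208 + N\right) + 148 = 356 + N$)
$m = \sqrt{260822}$ ($m = \sqrt{\left(356 + 305\right) + 260161} = \sqrt{661 + 260161} = \sqrt{260822} \approx 510.71$)
$\frac{1}{m + B} = \frac{1}{\sqrt{260822} - 447586} = \frac{1}{-447586 + \sqrt{260822}}$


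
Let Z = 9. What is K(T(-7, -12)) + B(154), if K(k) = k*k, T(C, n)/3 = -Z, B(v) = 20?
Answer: 749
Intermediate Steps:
T(C, n) = -27 (T(C, n) = 3*(-1*9) = 3*(-9) = -27)
K(k) = k**2
K(T(-7, -12)) + B(154) = (-27)**2 + 20 = 729 + 20 = 749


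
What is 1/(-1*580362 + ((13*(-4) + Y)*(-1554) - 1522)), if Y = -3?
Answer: -1/496414 ≈ -2.0144e-6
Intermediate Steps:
1/(-1*580362 + ((13*(-4) + Y)*(-1554) - 1522)) = 1/(-1*580362 + ((13*(-4) - 3)*(-1554) - 1522)) = 1/(-580362 + ((-52 - 3)*(-1554) - 1522)) = 1/(-580362 + (-55*(-1554) - 1522)) = 1/(-580362 + (85470 - 1522)) = 1/(-580362 + 83948) = 1/(-496414) = -1/496414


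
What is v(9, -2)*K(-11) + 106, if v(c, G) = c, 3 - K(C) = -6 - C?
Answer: 88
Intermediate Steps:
K(C) = 9 + C (K(C) = 3 - (-6 - C) = 3 + (6 + C) = 9 + C)
v(9, -2)*K(-11) + 106 = 9*(9 - 11) + 106 = 9*(-2) + 106 = -18 + 106 = 88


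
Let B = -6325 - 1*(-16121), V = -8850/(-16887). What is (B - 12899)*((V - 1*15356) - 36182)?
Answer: 900194114556/5629 ≈ 1.5992e+8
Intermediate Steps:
V = 2950/5629 (V = -8850*(-1/16887) = 2950/5629 ≈ 0.52407)
B = 9796 (B = -6325 + 16121 = 9796)
(B - 12899)*((V - 1*15356) - 36182) = (9796 - 12899)*((2950/5629 - 1*15356) - 36182) = -3103*((2950/5629 - 15356) - 36182) = -3103*(-86435974/5629 - 36182) = -3103*(-290104452/5629) = 900194114556/5629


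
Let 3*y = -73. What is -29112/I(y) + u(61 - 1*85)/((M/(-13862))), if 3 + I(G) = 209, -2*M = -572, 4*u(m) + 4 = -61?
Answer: 2929001/4532 ≈ 646.29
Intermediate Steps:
u(m) = -65/4 (u(m) = -1 + (1/4)*(-61) = -1 - 61/4 = -65/4)
y = -73/3 (y = (1/3)*(-73) = -73/3 ≈ -24.333)
M = 286 (M = -1/2*(-572) = 286)
I(G) = 206 (I(G) = -3 + 209 = 206)
-29112/I(y) + u(61 - 1*85)/((M/(-13862))) = -29112/206 - 65/(4*(286/(-13862))) = -29112*1/206 - 65/(4*(286*(-1/13862))) = -14556/103 - 65/(4*(-143/6931)) = -14556/103 - 65/4*(-6931/143) = -14556/103 + 34655/44 = 2929001/4532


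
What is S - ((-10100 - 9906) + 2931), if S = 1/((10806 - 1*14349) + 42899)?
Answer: 672003701/39356 ≈ 17075.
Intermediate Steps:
S = 1/39356 (S = 1/((10806 - 14349) + 42899) = 1/(-3543 + 42899) = 1/39356 ≈ 2.5409e-5)
S - ((-10100 - 9906) + 2931) = 1/39356 - ((-10100 - 9906) + 2931) = 1/39356 - (-20006 + 2931) = 1/39356 - 1*(-17075) = 1/39356 + 17075 = 672003701/39356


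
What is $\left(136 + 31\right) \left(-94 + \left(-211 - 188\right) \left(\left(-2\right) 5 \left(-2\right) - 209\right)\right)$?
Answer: $12577939$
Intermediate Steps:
$\left(136 + 31\right) \left(-94 + \left(-211 - 188\right) \left(\left(-2\right) 5 \left(-2\right) - 209\right)\right) = 167 \left(-94 - 399 \left(\left(-10\right) \left(-2\right) - 209\right)\right) = 167 \left(-94 - 399 \left(20 - 209\right)\right) = 167 \left(-94 - -75411\right) = 167 \left(-94 + 75411\right) = 167 \cdot 75317 = 12577939$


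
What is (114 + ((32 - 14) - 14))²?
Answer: 13924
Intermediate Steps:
(114 + ((32 - 14) - 14))² = (114 + (18 - 14))² = (114 + 4)² = 118² = 13924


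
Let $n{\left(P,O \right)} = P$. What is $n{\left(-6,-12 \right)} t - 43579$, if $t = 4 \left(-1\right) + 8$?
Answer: $-43603$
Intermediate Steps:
$t = 4$ ($t = -4 + 8 = 4$)
$n{\left(-6,-12 \right)} t - 43579 = \left(-6\right) 4 - 43579 = -24 - 43579 = -43603$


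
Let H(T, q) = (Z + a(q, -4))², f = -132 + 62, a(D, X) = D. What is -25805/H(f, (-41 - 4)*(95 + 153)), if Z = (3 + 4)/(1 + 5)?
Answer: -928980/4482704209 ≈ -0.00020724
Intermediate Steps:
Z = 7/6 ≈ 1.1667
f = -70
H(T, q) = (7/6 + q)²
-25805/H(f, (-41 - 4)*(95 + 153)) = -25805*36/(7 + 6*((-41 - 4)*(95 + 153)))² = -25805*36/(7 + 6*(-45*248))² = -25805*36/(7 + 6*(-11160))² = -25805*36/(7 - 66960)² = -25805/((1/36)*(-66953)²) = -25805/((1/36)*4482704209) = -25805/4482704209/36 = -25805*36/4482704209 = -928980/4482704209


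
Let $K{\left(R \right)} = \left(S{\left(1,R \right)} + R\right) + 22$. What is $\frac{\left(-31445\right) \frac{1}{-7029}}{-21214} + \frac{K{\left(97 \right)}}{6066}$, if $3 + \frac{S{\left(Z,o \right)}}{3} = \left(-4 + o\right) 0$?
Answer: $\frac{900650405}{50251150422} \approx 0.017923$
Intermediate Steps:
$S{\left(Z,o \right)} = -9$ ($S{\left(Z,o \right)} = -9 + 3 \left(-4 + o\right) 0 = -9 + 3 \cdot 0 = -9 + 0 = -9$)
$K{\left(R \right)} = 13 + R$ ($K{\left(R \right)} = \left(-9 + R\right) + 22 = 13 + R$)
$\frac{\left(-31445\right) \frac{1}{-7029}}{-21214} + \frac{K{\left(97 \right)}}{6066} = \frac{\left(-31445\right) \frac{1}{-7029}}{-21214} + \frac{13 + 97}{6066} = \left(-31445\right) \left(- \frac{1}{7029}\right) \left(- \frac{1}{21214}\right) + 110 \cdot \frac{1}{6066} = \frac{31445}{7029} \left(- \frac{1}{21214}\right) + \frac{55}{3033} = - \frac{31445}{149113206} + \frac{55}{3033} = \frac{900650405}{50251150422}$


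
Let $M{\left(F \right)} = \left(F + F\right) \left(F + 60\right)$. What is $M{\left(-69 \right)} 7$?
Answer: $8694$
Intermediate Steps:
$M{\left(F \right)} = 2 F \left(60 + F\right)$
$M{\left(-69 \right)} 7 = 2 \left(-69\right) \left(60 - 69\right) 7 = 2 \left(-69\right) \left(-9\right) 7 = 1242 \cdot 7 = 8694$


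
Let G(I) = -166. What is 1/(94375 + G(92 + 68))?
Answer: 1/94209 ≈ 1.0615e-5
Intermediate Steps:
1/(94375 + G(92 + 68)) = 1/(94375 - 166) = 1/94209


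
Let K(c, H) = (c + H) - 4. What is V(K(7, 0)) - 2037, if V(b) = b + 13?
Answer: -2021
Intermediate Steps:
K(c, H) = -4 + H + c (K(c, H) = (H + c) - 4 = -4 + H + c)
V(b) = 13 + b
V(K(7, 0)) - 2037 = (13 + (-4 + 0 + 7)) - 2037 = (13 + 3) - 2037 = 16 - 2037 = -2021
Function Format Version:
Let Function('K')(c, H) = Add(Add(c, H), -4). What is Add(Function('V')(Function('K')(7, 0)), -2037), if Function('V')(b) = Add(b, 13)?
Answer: -2021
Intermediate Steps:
Function('K')(c, H) = Add(-4, H, c) (Function('K')(c, H) = Add(Add(H, c), -4) = Add(-4, H, c))
Function('V')(b) = Add(13, b)
Add(Function('V')(Function('K')(7, 0)), -2037) = Add(Add(13, Add(-4, 0, 7)), -2037) = Add(Add(13, 3), -2037) = Add(16, -2037) = -2021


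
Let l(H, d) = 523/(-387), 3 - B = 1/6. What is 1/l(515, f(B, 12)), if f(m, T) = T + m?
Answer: -387/523 ≈ -0.73996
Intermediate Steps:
B = 17/6 (B = 3 - 1/6 = 3 - 1*⅙ = 3 - ⅙ = 17/6 ≈ 2.8333)
l(H, d) = -523/387 (l(H, d) = 523*(-1/387) = -523/387)
1/l(515, f(B, 12)) = 1/(-523/387) = -387/523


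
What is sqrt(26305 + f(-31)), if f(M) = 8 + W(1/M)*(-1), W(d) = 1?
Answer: 2*sqrt(6578) ≈ 162.21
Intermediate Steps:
f(M) = 7 (f(M) = 8 + 1*(-1) = 8 - 1 = 7)
sqrt(26305 + f(-31)) = sqrt(26305 + 7) = sqrt(26312) = 2*sqrt(6578)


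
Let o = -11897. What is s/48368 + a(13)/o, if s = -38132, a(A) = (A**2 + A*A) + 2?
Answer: -117525381/143858524 ≈ -0.81695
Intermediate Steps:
a(A) = 2 + 2*A**2 (a(A) = (A**2 + A**2) + 2 = 2*A**2 + 2 = 2 + 2*A**2)
s/48368 + a(13)/o = -38132/48368 + (2 + 2*13**2)/(-11897) = -38132*1/48368 + (2 + 2*169)*(-1/11897) = -9533/12092 + (2 + 338)*(-1/11897) = -9533/12092 + 340*(-1/11897) = -9533/12092 - 340/11897 = -117525381/143858524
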